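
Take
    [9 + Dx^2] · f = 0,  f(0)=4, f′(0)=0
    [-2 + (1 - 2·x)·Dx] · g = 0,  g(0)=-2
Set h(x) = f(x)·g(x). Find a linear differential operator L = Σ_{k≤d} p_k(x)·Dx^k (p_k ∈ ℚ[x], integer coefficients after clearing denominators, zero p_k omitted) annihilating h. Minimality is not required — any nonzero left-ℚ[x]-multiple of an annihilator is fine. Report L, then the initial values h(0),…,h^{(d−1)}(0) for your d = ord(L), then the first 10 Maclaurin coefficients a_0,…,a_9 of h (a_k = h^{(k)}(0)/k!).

L = (-9 + 18·x) + 4·Dx + (-1 + 2·x)·Dx^2  (order 2).
h: a_k = -8, -16, 4, 8, -11, -22, -359/10, -359/5, -16229/112, -16229/56, …
ICs: h(0) = -8, h′(0) = -16.

f: a_k = 4, 0, -18, 0, 27/2, 0, -81/20, 0, 729/1120, 0, …
g: a_k = -2, -4, -8, -16, -32, -64, -128, -256, -512, -1024, …
L₀ := L_f ⊗_s L_g (sym. prod.), ord ≤ 2.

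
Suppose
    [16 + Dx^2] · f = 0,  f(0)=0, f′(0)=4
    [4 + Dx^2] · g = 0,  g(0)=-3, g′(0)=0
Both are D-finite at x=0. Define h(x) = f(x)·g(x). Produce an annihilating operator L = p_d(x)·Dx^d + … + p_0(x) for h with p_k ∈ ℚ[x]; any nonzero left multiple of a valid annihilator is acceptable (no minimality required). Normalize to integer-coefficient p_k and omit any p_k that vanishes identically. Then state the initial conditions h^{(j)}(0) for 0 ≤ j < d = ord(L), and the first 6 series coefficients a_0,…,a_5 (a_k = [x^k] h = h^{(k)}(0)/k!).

f: a_k = 0, 4, 0, -32/3, 0, 128/15, …
g: a_k = -3, 0, 6, 0, -2, 0, …
h₀=f·g: eliminate ⇒ L₀, order ≤ 2·2.
L = 144 + 40·Dx^2 + Dx^4  (order 4).
h: a_k = 0, -12, 0, 56, 0, -488/5, …
ICs: h(0) = 0, h′(0) = -12, h′′(0) = 0, h′′′(0) = 336.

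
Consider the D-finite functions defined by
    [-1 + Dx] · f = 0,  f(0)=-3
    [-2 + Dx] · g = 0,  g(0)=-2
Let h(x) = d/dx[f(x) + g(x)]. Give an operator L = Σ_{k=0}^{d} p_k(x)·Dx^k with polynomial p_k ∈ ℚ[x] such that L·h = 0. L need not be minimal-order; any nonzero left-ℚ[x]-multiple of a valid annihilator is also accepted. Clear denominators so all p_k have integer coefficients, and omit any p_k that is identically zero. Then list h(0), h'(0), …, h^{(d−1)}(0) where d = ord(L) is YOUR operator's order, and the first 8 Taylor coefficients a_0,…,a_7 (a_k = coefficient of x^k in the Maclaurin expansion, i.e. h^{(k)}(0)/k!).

f: a_k = -3, -3, -3/2, -1/2, -1/8, -1/40, -1/240, -1/1680, …
g: a_k = -2, -4, -4, -8/3, -4/3, -8/15, -8/45, -16/315, …
f+g: L₀ = lclm(L_f,L_g), ord ≤ 1+1.
Differentiate: ansatz ord ≤ ord L₀ ⇒ L.
L = 2 - 3·Dx + Dx^2  (order 2).
h: a_k = -7, -11, -19/2, -35/6, -67/24, -131/120, -259/720, -103/1008, …
ICs: h(0) = -7, h′(0) = -11.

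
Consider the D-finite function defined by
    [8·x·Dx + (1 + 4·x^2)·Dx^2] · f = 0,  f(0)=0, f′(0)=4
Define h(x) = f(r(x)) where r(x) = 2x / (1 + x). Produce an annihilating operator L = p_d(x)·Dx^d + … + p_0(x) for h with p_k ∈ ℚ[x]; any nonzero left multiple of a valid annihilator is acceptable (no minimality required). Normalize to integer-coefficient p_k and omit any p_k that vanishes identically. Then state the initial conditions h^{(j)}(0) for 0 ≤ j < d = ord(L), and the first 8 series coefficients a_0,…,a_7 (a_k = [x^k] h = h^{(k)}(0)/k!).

f: a_k = 0, 4, 0, -16/3, 0, 64/5, 0, -256/7, …
Change of var in L_f (x↦r) gives L₀.
L = (2 + 34·x)·Dx + (1 + 2·x + 17·x^2)·Dx^2  (order 2).
h: a_k = 0, 8, -8, -104/3, 120, 808/5, -4888/3, 5816/7, …
ICs: h(0) = 0, h′(0) = 8.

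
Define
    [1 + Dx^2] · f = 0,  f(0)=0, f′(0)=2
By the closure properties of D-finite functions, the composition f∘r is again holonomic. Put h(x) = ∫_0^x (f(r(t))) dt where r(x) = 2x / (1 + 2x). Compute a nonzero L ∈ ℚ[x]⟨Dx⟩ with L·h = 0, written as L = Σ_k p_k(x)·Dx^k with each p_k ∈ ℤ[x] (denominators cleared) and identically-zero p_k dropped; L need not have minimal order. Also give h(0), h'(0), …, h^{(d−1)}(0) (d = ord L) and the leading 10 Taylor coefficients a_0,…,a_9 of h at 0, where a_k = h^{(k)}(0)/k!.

f: a_k = 0, 2, 0, -1/3, 0, 1/60, 0, -1/2520, 0, 1/181440, …
Substitute x→r, Dx→(1/r')Dx; clear ⇒ L₀.
h=∫₀ˣh₀: take L = L₀·Dx.
L = 4·Dx + (4 + 24·x + 48·x^2 + 32·x^3)·Dx^2 + (1 + 8·x + 24·x^2 + 32·x^3 + 16·x^4)·Dx^3  (order 3).
h: a_k = 0, 0, 2, -8/3, 10/3, -16/5, 4/45, 80/7, -13862/315, 50912/405, …
ICs: h(0) = 0, h′(0) = 0, h′′(0) = 4.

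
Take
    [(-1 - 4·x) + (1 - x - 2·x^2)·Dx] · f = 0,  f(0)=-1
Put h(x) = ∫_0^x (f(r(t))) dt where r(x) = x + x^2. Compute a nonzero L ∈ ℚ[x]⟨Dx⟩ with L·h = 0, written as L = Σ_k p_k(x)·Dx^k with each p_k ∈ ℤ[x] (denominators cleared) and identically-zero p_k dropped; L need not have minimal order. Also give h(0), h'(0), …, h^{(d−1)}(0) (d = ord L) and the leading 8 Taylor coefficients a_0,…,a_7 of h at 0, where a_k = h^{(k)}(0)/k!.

f: a_k = -1, -1, -3, -5, -11, -21, -43, -85, …
h₀=f(r): pull back L_f along r ⇒ L₀.
h=∫h₀ ⇒ L = L₀·Dx.
L = (1 + 6·x + 12·x^2 + 8·x^3)·Dx + (-1 + x + 3·x^2 + 4·x^3 + 2·x^4)·Dx^2  (order 2).
h: a_k = 0, -1, -1/2, -4/3, -11/4, -29/5, -40/3, -219/7, …
ICs: h(0) = 0, h′(0) = -1.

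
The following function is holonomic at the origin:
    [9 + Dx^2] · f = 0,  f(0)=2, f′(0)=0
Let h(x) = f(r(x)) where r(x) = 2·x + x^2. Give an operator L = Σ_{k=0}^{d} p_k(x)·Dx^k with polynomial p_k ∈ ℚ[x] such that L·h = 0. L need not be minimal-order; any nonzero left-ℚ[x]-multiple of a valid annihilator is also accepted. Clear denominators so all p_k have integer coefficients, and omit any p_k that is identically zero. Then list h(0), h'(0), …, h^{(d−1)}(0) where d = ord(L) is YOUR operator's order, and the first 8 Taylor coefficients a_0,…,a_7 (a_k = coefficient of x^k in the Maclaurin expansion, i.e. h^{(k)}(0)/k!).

f: a_k = 2, 0, -9, 0, 27/4, 0, -81/40, 0, …
h₀=f(r): pull back L_f along r ⇒ L₀.
L = (36 + 108·x + 108·x^2 + 36·x^3) - Dx + (1 + x)·Dx^2  (order 2).
h: a_k = 2, 0, -36, -36, 99, 216, 162/5, -1674/5, …
ICs: h(0) = 2, h′(0) = 0.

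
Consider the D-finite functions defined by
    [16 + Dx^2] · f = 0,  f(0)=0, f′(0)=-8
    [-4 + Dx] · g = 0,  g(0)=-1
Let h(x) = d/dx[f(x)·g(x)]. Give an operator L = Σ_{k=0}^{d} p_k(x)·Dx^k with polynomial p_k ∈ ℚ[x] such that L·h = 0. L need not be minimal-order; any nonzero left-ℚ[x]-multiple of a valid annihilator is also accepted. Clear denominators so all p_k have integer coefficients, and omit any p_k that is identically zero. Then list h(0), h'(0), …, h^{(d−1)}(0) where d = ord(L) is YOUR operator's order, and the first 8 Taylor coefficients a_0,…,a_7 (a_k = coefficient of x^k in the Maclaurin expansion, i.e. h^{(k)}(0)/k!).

L = 32 - 8·Dx + Dx^2  (order 2).
h: a_k = 8, 64, 128, 0, -1024/3, -8192/15, -16384/45, 0, …
ICs: h(0) = 8, h′(0) = 64.

f: a_k = 0, -8, 0, 64/3, 0, -256/15, 0, 2048/315, …
g: a_k = -1, -4, -8, -32/3, -32/3, -128/15, -256/45, -1024/315, …
f·g: L₀ = L_f ⊗_s L_g, ord ≤ 2·1.
Differentiate: ansatz ord ≤ ord L₀ ⇒ L.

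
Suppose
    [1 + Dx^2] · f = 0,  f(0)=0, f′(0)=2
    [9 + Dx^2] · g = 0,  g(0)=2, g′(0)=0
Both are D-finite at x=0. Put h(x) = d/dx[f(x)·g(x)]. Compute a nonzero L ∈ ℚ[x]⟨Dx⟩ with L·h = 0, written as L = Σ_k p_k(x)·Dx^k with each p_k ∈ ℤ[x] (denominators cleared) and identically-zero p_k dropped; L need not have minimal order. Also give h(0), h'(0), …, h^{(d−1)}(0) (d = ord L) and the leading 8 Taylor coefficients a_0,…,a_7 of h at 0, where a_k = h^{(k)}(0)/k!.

L = 64 + 20·Dx^2 + Dx^4  (order 4).
h: a_k = 4, 0, -56, 0, 248/3, 0, -2032/45, 0, …
ICs: h(0) = 4, h′(0) = 0, h′′(0) = -112, h′′′(0) = 0.

f: a_k = 0, 2, 0, -1/3, 0, 1/60, 0, -1/2520, …
g: a_k = 2, 0, -9, 0, 27/4, 0, -81/40, 0, …
h₀=f·g: eliminate ⇒ L₀, order ≤ 2·2.
h=h₀': d/dx-closure on L₀ ⇒ L.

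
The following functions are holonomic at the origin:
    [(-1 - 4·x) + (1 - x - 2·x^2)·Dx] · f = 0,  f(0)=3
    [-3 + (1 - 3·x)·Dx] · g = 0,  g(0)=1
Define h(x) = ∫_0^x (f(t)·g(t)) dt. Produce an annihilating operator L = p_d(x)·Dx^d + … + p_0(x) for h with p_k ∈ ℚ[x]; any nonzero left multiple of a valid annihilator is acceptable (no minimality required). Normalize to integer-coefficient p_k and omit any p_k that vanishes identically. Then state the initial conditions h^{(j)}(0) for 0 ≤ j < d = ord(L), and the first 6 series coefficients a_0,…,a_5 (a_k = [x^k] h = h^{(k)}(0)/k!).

f: a_k = 3, 3, 9, 15, 33, 63, …
g: a_k = 1, 3, 9, 27, 81, 243, …
L₀ := L_f ⊗_s L_g (sym. prod.), ord ≤ 1.
∫: right-multiply L₀ by Dx.
L = (-4 + 2·x + 18·x^2)·Dx + (1 - 4·x + x^2 + 6·x^3)·Dx^2  (order 2).
h: a_k = 0, 3, 6, 15, 75/2, 483/5, …
ICs: h(0) = 0, h′(0) = 3.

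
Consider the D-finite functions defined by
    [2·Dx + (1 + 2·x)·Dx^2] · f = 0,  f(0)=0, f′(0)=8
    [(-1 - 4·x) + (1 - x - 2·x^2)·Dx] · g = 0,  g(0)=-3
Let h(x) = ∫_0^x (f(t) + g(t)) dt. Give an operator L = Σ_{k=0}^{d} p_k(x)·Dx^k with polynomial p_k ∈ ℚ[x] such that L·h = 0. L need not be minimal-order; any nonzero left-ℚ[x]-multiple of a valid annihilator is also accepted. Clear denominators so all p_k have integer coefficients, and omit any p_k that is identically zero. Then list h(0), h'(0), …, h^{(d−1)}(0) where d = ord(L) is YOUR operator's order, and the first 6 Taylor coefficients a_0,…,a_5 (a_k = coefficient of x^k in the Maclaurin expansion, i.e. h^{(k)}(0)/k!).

f: a_k = 0, 8, -8, 32/3, -16, 128/5, …
g: a_k = -3, -3, -9, -15, -33, -63, …
Weyl lclm of L_f,L_g ⇒ L₀ (ord ≤ 3).
∫: right-multiply L₀ by Dx.
L = (-54 - 228·x - 432·x^2 - 288·x^3 - 192·x^4)·Dx^2 + (-11 - 124·x - 464·x^2 - 704·x^3 - 592·x^4 - 320·x^5)·Dx^3 + (4 + 19·x + 17·x^2 - 42·x^3 - 116·x^4 - 136·x^5 - 64·x^6)·Dx^4  (order 4).
h: a_k = 0, -3, 5/2, -17/3, -13/12, -49/5, …
ICs: h(0) = 0, h′(0) = -3, h′′(0) = 5, h′′′(0) = -34.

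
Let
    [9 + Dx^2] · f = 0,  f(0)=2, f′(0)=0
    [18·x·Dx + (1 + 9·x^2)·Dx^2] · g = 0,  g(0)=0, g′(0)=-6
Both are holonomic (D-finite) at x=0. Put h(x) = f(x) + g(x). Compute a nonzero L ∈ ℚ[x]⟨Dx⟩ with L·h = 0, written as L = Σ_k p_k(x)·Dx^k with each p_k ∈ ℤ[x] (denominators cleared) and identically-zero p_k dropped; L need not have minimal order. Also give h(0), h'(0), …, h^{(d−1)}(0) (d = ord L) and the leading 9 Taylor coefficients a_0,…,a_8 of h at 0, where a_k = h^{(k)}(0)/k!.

L = (-1782·x + 20412·x^3 + 13122·x^5)·Dx + (-9 + 567·x^2 + 6561·x^4 + 6561·x^6)·Dx^2 + (-198·x + 2268·x^3 + 1458·x^5)·Dx^3 + (-1 + 63·x^2 + 729·x^4 + 729·x^6)·Dx^4  (order 4).
h: a_k = 2, -6, -9, 18, 27/4, -486/5, -81/40, 4374/7, 729/2240, …
ICs: h(0) = 2, h′(0) = -6, h′′(0) = -18, h′′′(0) = 108.

f: a_k = 2, 0, -9, 0, 27/4, 0, -81/40, 0, 729/2240, …
g: a_k = 0, -6, 0, 18, 0, -486/5, 0, 4374/7, 0, …
L₀ := lclm(L_f,L_g); ord L₀ ≤ 2+2.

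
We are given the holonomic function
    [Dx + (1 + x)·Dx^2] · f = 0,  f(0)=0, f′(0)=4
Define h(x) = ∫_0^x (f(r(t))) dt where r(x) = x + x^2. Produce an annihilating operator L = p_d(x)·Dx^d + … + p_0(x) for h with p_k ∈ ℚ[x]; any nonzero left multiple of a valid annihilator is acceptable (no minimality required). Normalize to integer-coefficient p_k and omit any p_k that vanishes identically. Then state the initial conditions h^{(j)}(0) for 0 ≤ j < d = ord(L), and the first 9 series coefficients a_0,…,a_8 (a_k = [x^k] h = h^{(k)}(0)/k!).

f: a_k = 0, 4, -2, 4/3, -1, 4/5, -2/3, 4/7, -1/2, …
Substitute x→r, Dx→(1/r')Dx; clear ⇒ L₀.
h=∫₀ˣh₀: take L = L₀·Dx.
L = (-1 + 2·x + 2·x^2)·Dx^2 + (1 + 3·x + 3·x^2 + 2·x^3)·Dx^3  (order 3).
h: a_k = 0, 0, 2, 2/3, -2/3, 1/5, 2/15, -4/21, 1/14, …
ICs: h(0) = 0, h′(0) = 0, h′′(0) = 4.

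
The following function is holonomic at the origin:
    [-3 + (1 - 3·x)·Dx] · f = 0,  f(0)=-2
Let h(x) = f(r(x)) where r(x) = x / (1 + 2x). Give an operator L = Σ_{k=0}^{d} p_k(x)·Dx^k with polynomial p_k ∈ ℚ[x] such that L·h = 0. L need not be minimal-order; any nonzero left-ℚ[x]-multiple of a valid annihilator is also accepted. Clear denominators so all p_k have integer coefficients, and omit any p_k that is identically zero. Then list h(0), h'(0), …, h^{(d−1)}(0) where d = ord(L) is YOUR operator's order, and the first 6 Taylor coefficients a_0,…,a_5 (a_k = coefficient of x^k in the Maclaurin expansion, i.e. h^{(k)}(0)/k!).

L = 3 + (-1 - x + 2·x^2)·Dx  (order 1).
h: a_k = -2, -6, -6, -6, -6, -6, …
ICs: h(0) = -2.

f: a_k = -2, -6, -18, -54, -162, -486, …
Substitute x→r, Dx→(1/r')Dx; clear ⇒ L₀.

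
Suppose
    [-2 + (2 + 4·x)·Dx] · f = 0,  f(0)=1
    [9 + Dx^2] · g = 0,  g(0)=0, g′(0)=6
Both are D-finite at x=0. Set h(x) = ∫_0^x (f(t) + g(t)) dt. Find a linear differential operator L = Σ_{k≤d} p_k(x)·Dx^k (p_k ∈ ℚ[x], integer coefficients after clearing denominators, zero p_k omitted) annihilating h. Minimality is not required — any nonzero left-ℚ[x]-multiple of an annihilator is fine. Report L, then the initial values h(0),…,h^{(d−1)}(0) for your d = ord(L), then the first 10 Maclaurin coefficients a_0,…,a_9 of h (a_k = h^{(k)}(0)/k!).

L = (-27 - 81·x - 81·x^2)·Dx + (18 + 117·x + 243·x^2 + 162·x^3)·Dx^2 + (-3 - 9·x - 9·x^2)·Dx^3 + (2 + 13·x + 27·x^2 + 18·x^3)·Dx^4  (order 4).
h: a_k = 0, 1, 7/2, -1/6, -17/8, -1/8, 197/240, -3/16, 669/4480, -143/384, …
ICs: h(0) = 0, h′(0) = 1, h′′(0) = 7, h′′′(0) = -1.

f: a_k = 1, 1, -1/2, 1/2, -5/8, 7/8, -21/16, 33/16, -429/128, 715/128, …
g: a_k = 0, 6, 0, -9, 0, 81/20, 0, -243/280, 0, 243/2240, …
f+g: L₀ = lclm(L_f,L_g), ord ≤ 1+2.
Integrate: L := L₀·Dx.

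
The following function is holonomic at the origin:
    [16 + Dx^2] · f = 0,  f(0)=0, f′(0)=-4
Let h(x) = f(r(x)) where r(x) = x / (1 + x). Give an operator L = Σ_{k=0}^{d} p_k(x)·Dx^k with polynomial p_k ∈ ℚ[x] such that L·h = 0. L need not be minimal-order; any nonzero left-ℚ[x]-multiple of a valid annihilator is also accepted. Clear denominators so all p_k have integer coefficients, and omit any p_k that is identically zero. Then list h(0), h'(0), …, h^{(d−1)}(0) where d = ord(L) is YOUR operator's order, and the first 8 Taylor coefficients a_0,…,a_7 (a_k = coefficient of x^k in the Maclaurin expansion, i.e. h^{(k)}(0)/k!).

L = 16 + (2 + 6·x + 6·x^2 + 2·x^3)·Dx + (1 + 4·x + 6·x^2 + 4·x^3 + x^4)·Dx^2  (order 2).
h: a_k = 0, -4, 4, 20/3, -28, 772/15, -60, 9844/315, …
ICs: h(0) = 0, h′(0) = -4.

f: a_k = 0, -4, 0, 32/3, 0, -128/15, 0, 1024/315, …
L₀ from L_f via x↦r, Dx↦r'^{-1}Dx.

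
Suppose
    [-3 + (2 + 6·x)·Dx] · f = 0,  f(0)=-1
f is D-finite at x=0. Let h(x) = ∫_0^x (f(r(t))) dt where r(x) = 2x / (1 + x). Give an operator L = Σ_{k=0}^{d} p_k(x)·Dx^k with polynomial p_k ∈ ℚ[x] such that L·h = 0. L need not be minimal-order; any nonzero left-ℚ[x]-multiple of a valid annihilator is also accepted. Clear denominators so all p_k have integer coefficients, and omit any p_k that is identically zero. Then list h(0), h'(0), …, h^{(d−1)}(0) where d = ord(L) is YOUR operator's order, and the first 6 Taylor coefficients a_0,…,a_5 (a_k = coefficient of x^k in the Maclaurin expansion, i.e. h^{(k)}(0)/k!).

L = -3·Dx + (1 + 8·x + 7·x^2)·Dx^2  (order 2).
h: a_k = 0, -1, -3/2, 5/2, -51/8, 861/40, …
ICs: h(0) = 0, h′(0) = -1.

f: a_k = -1, -3/2, 9/8, -27/16, 405/128, -1701/256, …
Change of var in L_f (x↦r) gives L₀.
h=∫₀ˣh₀: take L = L₀·Dx.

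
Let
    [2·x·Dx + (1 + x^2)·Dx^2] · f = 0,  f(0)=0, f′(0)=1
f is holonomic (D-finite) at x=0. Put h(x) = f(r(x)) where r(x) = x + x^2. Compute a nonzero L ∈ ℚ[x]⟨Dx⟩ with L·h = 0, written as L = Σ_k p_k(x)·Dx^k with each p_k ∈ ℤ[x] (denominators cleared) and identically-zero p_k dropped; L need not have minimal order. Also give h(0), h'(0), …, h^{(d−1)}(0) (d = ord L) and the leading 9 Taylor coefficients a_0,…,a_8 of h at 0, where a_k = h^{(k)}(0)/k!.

L = (-2 + 2·x + 8·x^2 + 12·x^3 + 6·x^4)·Dx + (1 + 2·x + x^2 + 4·x^3 + 5·x^4 + 2·x^5)·Dx^2  (order 2).
h: a_k = 0, 1, 1, -1/3, -1, -4/5, 2/3, 13/7, 1, …
ICs: h(0) = 0, h′(0) = 1.

f: a_k = 0, 1, 0, -1/3, 0, 1/5, 0, -1/7, 0, …
f∘r: x↦r, Dx↦Dx/r' in L_f ⇒ L₀.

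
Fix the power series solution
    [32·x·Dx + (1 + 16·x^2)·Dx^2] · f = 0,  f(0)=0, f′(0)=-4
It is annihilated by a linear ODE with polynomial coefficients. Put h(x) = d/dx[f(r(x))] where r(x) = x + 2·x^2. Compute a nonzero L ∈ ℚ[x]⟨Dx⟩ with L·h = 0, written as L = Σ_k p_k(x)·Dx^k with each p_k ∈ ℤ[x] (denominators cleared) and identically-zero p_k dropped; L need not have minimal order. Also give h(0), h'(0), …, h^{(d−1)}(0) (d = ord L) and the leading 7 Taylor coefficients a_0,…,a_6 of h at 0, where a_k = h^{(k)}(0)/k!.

L = (-4 + 32·x + 256·x^2 + 768·x^3 + 768·x^4) + (1 + 4·x + 16·x^2 + 128·x^3 + 320·x^4 + 256·x^5)·Dx  (order 1).
h: a_k = -4, -16, 64, 512, 256, -11264, -40960, …
ICs: h(0) = -4.

f: a_k = 0, -4, 0, 64/3, 0, -1024/5, 0, …
L₀ from L_f via x↦r, Dx↦r'^{-1}Dx.
h=h₀': d/dx-closure on L₀ ⇒ L.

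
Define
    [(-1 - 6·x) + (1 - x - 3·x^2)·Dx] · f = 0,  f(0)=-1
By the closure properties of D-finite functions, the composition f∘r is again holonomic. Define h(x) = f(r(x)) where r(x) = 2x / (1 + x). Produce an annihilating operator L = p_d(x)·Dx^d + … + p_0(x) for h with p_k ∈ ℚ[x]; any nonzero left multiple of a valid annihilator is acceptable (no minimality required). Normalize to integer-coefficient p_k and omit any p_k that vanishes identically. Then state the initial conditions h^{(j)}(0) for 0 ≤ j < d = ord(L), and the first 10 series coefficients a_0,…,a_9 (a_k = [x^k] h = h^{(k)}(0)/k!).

f: a_k = -1, -1, -4, -7, -19, -40, -97, -217, -508, -1159, …
Substitute x→r, Dx→(1/r')Dx; clear ⇒ L₀.
L = (2 + 26·x) + (-1 - x + 13·x^2 + 13·x^3)·Dx  (order 1).
h: a_k = -1, -2, -14, -26, -182, -338, -2366, -4394, -30758, -57122, …
ICs: h(0) = -1.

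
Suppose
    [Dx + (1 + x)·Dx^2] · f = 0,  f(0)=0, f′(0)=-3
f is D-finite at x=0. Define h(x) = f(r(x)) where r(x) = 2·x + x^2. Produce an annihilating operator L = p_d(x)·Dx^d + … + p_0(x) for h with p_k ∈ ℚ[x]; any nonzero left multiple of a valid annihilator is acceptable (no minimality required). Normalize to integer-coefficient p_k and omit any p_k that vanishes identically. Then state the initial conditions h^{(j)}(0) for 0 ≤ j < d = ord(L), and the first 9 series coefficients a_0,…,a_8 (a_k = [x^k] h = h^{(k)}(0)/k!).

f: a_k = 0, -3, 3/2, -1, 3/4, -3/5, 1/2, -3/7, 3/8, …
f∘r: x↦r, Dx↦Dx/r' in L_f ⇒ L₀.
L = Dx + (1 + x)·Dx^2  (order 2).
h: a_k = 0, -6, 3, -2, 3/2, -6/5, 1, -6/7, 3/4, …
ICs: h(0) = 0, h′(0) = -6.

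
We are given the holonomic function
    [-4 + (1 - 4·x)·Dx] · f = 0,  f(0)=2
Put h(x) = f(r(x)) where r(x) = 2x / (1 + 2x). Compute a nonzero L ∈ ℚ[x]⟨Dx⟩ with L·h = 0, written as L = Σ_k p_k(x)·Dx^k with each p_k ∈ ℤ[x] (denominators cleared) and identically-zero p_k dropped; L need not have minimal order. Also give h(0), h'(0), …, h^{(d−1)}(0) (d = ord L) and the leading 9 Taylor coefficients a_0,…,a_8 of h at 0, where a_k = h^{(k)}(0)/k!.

f: a_k = 2, 8, 32, 128, 512, 2048, 8192, 32768, 131072, …
L₀ from L_f via x↦r, Dx↦r'^{-1}Dx.
L = 8 + (-1 + 4·x + 12·x^2)·Dx  (order 1).
h: a_k = 2, 16, 96, 576, 3456, 20736, 124416, 746496, 4478976, …
ICs: h(0) = 2.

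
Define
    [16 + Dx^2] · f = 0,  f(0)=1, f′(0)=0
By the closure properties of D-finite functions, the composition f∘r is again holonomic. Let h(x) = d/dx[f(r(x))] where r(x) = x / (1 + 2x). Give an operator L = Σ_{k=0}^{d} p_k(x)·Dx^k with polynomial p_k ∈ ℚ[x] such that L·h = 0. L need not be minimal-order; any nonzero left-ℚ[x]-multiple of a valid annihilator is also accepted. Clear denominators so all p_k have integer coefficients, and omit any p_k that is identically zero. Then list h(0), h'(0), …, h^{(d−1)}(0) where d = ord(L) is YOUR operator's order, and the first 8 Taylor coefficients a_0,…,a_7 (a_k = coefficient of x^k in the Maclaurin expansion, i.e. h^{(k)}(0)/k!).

f: a_k = 1, 0, -8, 0, 32/3, 0, -256/45, 0, …
L₀ from L_f via x↦r, Dx↦r'^{-1}Dx.
Differentiate: ansatz ord ≤ ord L₀ ⇒ L.
L = (40 + 96·x + 96·x^2) + (12 + 72·x + 144·x^2 + 96·x^3)·Dx + (1 + 8·x + 24·x^2 + 32·x^3 + 16·x^4)·Dx^2  (order 2).
h: a_k = 0, -16, 96, -1024/3, 2560/3, -19712/15, -3584/5, 4820992/315, …
ICs: h(0) = 0, h′(0) = -16.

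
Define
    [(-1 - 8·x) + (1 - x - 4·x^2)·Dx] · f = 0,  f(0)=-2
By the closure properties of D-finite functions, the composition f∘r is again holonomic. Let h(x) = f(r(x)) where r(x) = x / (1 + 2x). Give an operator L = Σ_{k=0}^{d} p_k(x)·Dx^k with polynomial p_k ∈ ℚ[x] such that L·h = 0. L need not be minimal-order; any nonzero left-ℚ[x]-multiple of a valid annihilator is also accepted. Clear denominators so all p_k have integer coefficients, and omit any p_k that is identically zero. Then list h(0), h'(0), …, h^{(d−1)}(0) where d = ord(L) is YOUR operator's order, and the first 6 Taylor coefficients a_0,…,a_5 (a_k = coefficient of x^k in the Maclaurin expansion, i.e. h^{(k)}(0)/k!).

f: a_k = -2, -2, -10, -18, -58, -130, …
f∘r: x↦r, Dx↦Dx/r' in L_f ⇒ L₀.
L = (1 + 10·x) + (-1 - 5·x - 4·x^2 + 4·x^3)·Dx  (order 1).
h: a_k = -2, -2, -6, 14, -54, 190, …
ICs: h(0) = -2.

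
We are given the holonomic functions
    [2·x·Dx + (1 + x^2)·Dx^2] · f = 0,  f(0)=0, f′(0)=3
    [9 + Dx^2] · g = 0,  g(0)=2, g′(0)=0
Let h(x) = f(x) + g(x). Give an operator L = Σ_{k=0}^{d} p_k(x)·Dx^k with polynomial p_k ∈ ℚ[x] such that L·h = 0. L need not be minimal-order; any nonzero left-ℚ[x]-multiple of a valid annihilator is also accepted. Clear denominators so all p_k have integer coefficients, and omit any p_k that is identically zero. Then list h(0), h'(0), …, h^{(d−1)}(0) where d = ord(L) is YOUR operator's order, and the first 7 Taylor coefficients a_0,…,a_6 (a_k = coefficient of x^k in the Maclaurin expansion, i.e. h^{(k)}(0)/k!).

f: a_k = 0, 3, 0, -1, 0, 3/5, 0, …
g: a_k = 2, 0, -9, 0, 27/4, 0, -81/40, …
f+g: L₀ = lclm(L_f,L_g), ord ≤ 2+2.
L = (-54·x + 540·x^3 + 162·x^5)·Dx + (63 + 279·x^2 + 297·x^4 + 81·x^6)·Dx^2 + (-6·x + 60·x^3 + 18·x^5)·Dx^3 + (7 + 31·x^2 + 33·x^4 + 9·x^6)·Dx^4  (order 4).
h: a_k = 2, 3, -9, -1, 27/4, 3/5, -81/40, …
ICs: h(0) = 2, h′(0) = 3, h′′(0) = -18, h′′′(0) = -6.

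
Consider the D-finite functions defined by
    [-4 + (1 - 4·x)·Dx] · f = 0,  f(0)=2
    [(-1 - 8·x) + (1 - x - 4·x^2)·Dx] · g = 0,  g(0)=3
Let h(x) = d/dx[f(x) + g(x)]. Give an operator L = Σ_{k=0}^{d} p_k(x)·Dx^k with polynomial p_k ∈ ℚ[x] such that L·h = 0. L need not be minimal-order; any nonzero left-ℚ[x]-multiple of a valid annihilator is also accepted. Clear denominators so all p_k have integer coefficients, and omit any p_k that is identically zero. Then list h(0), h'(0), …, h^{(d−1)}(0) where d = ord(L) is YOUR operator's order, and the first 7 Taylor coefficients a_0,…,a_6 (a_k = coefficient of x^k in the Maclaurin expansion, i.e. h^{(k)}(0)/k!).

f: a_k = 2, 8, 32, 128, 512, 2048, 8192, …
g: a_k = 3, 3, 15, 27, 87, 195, 543, …
L₀ := lclm(L_f,L_g); ord L₀ ≤ 1+1.
Differentiate: ansatz ord ≤ ord L₀ ⇒ L.
L = (264 - 384·x + 6912·x^2 - 6144·x^3 + 6144·x^4) + (-21 - 264·x - 96·x^2 + 4608·x^3 - 5376·x^4 + 6144·x^5)·Dx + (-1 + 41·x - 228·x^2 + 288·x^3 + 256·x^4 - 768·x^5 + 1024·x^6)·Dx^2  (order 2).
h: a_k = 11, 94, 465, 2396, 11215, 52410, 238637, …
ICs: h(0) = 11, h′(0) = 94.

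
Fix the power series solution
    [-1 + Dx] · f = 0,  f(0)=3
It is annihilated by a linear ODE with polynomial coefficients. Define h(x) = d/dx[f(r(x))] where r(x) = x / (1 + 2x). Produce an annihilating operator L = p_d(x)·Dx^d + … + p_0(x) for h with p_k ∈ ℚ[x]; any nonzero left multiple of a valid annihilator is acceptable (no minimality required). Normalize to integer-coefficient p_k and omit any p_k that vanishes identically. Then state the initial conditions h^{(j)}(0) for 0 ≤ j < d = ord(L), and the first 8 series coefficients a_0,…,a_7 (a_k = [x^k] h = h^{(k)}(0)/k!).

f: a_k = 3, 3, 3/2, 1/2, 1/8, 1/40, 1/240, 1/1680, …
Change of var in L_f (x↦r) gives L₀.
Derive L from L₀ (diff closure).
L = (-3 - 8·x) + (-1 - 4·x - 4·x^2)·Dx  (order 1).
h: a_k = 3, -9, 39/2, -71/2, 441/8, -2699/40, 9157/240, 68731/560, …
ICs: h(0) = 3.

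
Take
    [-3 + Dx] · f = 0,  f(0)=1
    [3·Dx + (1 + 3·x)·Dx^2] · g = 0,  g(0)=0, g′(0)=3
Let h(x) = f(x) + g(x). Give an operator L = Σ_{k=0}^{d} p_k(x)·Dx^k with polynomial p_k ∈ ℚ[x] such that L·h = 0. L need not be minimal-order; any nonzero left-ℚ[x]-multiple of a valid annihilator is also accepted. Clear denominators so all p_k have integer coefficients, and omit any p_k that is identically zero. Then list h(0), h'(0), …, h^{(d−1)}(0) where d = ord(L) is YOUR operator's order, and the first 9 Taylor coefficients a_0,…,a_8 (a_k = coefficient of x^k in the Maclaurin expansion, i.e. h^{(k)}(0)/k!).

L = (-27 - 27·x)·Dx + (3 - 18·x - 27·x^2)·Dx^2 + (2 + 9·x + 9·x^2)·Dx^3  (order 3).
h: a_k = 1, 6, 0, 27/2, -135/8, 405/8, -9639/80, 25029/80, -3673431/4480, …
ICs: h(0) = 1, h′(0) = 6, h′′(0) = 0.

f: a_k = 1, 3, 9/2, 9/2, 27/8, 81/40, 81/80, 243/560, 729/4480, …
g: a_k = 0, 3, -9/2, 9, -81/4, 243/5, -243/2, 2187/7, -6561/8, …
Sum ⇒ L₀ = lclm(L_f,L_g) in ℚ(x)⟨Dx⟩.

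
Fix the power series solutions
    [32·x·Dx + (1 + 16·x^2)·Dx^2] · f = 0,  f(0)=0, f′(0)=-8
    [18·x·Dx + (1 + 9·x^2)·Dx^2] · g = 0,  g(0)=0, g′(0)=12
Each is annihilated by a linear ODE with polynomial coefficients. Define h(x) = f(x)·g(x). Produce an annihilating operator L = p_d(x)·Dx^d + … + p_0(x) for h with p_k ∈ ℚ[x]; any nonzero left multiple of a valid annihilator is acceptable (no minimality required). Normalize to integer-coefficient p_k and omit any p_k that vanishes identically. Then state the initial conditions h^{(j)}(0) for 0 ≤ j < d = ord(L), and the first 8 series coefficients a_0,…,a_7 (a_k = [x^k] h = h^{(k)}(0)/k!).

L = (-3456·x - 144000·x^3 - 1327104·x^5 + 4147200·x^7 + 71663616·x^9)·Dx + (-100 - 11532·x^2 - 259200·x^4 - 1161216·x^6 + 14515200·x^8 + 107495424·x^10)·Dx^2 + (-200·x - 7880·x^3 - 86400·x^5 + 194112·x^7 + 8294400·x^9 + 35831808·x^11)·Dx^3 + (-1 - 50·x^2 - 769·x^4 + 110736·x^8 + 1036800·x^10 + 2985984·x^12)·Dx^4  (order 4).
h: a_k = 0, 0, -96, 0, 800, 0, -40032/5, 0, …
ICs: h(0) = 0, h′(0) = 0, h′′(0) = -192, h′′′(0) = 0.

f: a_k = 0, -8, 0, 128/3, 0, -2048/5, 0, 32768/7, …
g: a_k = 0, 12, 0, -36, 0, 972/5, 0, -8748/7, …
f·g: L₀ = L_f ⊗_s L_g, ord ≤ 2·2.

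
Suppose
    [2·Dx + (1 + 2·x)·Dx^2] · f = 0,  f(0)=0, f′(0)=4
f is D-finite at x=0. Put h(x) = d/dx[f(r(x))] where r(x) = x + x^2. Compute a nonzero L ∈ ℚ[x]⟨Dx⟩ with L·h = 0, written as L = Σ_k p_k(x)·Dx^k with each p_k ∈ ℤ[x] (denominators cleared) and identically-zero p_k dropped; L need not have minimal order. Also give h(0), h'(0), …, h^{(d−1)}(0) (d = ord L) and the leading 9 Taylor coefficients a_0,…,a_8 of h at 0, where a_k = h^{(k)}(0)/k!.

L = (4·x + 4·x^2) + (1 + 4·x + 6·x^2 + 4·x^3)·Dx  (order 1).
h: a_k = 4, 0, -8, 16, -16, 0, 32, -64, 64, …
ICs: h(0) = 4.

f: a_k = 0, 4, -4, 16/3, -8, 64/5, -64/3, 256/7, -64, …
Substitute x→r, Dx→(1/r')Dx; clear ⇒ L₀.
Differentiate: ansatz ord ≤ ord L₀ ⇒ L.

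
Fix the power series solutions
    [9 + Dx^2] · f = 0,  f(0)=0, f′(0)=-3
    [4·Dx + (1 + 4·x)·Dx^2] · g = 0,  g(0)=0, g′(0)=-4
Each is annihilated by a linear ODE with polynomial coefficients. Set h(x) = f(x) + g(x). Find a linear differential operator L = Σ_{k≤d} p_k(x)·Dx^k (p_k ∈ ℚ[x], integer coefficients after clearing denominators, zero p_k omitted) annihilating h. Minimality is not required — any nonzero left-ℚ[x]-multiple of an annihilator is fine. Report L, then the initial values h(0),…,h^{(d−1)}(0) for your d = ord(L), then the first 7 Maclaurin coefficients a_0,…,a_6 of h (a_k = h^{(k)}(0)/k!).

L = (3780 + 2592·x + 5184·x^2)·Dx + (369 + 2124·x + 3888·x^2 + 5184·x^3)·Dx^2 + (420 + 288·x + 576·x^2)·Dx^3 + (41 + 236·x + 432·x^2 + 576·x^3)·Dx^4  (order 4).
h: a_k = 0, -7, 8, -101/6, 64, -8273/40, 2048/3, …
ICs: h(0) = 0, h′(0) = -7, h′′(0) = 16, h′′′(0) = -101.

f: a_k = 0, -3, 0, 9/2, 0, -81/40, 0, …
g: a_k = 0, -4, 8, -64/3, 64, -1024/5, 2048/3, …
f+g: L₀ = lclm(L_f,L_g), ord ≤ 2+2.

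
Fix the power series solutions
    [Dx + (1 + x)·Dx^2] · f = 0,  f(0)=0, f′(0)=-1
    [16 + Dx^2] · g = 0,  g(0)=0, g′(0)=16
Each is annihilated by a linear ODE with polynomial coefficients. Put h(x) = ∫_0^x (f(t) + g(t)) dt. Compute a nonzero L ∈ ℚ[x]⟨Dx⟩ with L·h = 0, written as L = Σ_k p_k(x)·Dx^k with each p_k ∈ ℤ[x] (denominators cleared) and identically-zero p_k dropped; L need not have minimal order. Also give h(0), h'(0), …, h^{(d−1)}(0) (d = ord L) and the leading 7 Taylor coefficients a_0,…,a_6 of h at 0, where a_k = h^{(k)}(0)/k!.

f: a_k = 0, -1, 1/2, -1/3, 1/4, -1/5, 1/6, …
g: a_k = 0, 16, 0, -128/3, 0, 512/15, 0, …
L₀ := lclm(L_f,L_g); ord L₀ ≤ 2+2.
h=∫₀ˣh₀: take L = L₀·Dx.
L = (176 + 256·x + 128·x^2)·Dx^2 + (144 + 400·x + 384·x^2 + 128·x^3)·Dx^3 + (11 + 16·x + 8·x^2)·Dx^4 + (9 + 25·x + 24·x^2 + 8·x^3)·Dx^5  (order 5).
h: a_k = 0, 0, 15/2, 1/6, -43/4, 1/20, 509/90, …
ICs: h(0) = 0, h′(0) = 0, h′′(0) = 15, h′′′(0) = 1, h′′′′(0) = -258.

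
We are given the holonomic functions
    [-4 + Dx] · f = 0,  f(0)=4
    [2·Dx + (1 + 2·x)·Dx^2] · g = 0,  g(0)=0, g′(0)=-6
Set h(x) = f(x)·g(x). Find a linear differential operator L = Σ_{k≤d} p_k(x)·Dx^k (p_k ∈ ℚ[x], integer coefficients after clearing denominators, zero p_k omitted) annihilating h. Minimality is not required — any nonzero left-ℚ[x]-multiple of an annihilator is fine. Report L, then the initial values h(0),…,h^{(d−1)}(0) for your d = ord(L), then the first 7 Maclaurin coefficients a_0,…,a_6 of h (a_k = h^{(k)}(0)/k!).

f: a_k = 4, 16, 32, 128/3, 128/3, 512/15, 1024/45, …
g: a_k = 0, -6, 6, -8, 12, -96/5, 32, …
Product ⇒ symmetric product L₀, ord ≤ 2.
L = (8 + 32·x) + (-6 - 16·x)·Dx + (1 + 2·x)·Dx^2  (order 2).
h: a_k = 0, -24, -72, -128, -144, -704/5, -256/3, …
ICs: h(0) = 0, h′(0) = -24.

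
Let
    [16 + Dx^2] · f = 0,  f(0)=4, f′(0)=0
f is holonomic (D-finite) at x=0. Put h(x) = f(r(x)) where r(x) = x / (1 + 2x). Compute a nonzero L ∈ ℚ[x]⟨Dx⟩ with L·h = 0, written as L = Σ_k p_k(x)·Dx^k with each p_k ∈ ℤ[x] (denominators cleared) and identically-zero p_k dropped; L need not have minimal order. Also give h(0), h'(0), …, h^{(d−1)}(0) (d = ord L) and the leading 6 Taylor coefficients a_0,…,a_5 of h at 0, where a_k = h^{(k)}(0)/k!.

f: a_k = 4, 0, -32, 0, 128/3, 0, …
Substitute x→r, Dx→(1/r')Dx; clear ⇒ L₀.
L = 16 + (4 + 24·x + 48·x^2 + 32·x^3)·Dx + (1 + 8·x + 24·x^2 + 32·x^3 + 16·x^4)·Dx^2  (order 2).
h: a_k = 4, 0, -32, 128, -1024/3, 2048/3, …
ICs: h(0) = 4, h′(0) = 0.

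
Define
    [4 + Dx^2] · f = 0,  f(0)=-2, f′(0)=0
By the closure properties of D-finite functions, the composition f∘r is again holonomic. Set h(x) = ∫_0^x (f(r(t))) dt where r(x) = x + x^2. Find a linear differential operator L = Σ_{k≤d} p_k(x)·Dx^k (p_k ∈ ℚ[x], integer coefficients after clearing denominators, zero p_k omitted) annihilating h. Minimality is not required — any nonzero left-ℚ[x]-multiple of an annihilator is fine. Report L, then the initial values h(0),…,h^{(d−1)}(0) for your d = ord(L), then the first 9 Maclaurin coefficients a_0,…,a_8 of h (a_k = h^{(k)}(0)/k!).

L = (4 + 24·x + 48·x^2 + 32·x^3)·Dx - 2·Dx^2 + (1 + 2·x)·Dx^3  (order 3).
h: a_k = 0, -2, 0, 4/3, 2, 8/15, -8/9, -352/315, -8/15, …
ICs: h(0) = 0, h′(0) = -2, h′′(0) = 0.

f: a_k = -2, 0, 4, 0, -4/3, 0, 8/45, 0, -4/315, …
L₀ from L_f via x↦r, Dx↦r'^{-1}Dx.
h=∫₀ˣh₀: take L = L₀·Dx.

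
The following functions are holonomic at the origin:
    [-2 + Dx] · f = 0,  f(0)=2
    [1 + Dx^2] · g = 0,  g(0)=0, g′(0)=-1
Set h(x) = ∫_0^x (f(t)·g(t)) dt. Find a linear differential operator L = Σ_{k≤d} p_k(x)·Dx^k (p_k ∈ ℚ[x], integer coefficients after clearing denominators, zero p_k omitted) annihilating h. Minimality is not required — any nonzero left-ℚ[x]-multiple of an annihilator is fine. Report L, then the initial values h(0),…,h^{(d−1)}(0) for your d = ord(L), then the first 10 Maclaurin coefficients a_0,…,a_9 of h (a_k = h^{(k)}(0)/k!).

f: a_k = 2, 4, 4, 8/3, 4/3, 8/15, 8/45, 16/315, 4/315, 8/2835, …
g: a_k = 0, -1, 0, 1/6, 0, -1/120, 0, 1/5040, 0, -1/362880, …
Sym-product of L_f,L_g gives L₀ (≤ ord 2).
h=∫h₀ ⇒ L = L₀·Dx.
L = 5·Dx - 4·Dx^2 + Dx^3  (order 3).
h: a_k = 0, 0, -1, -4/3, -11/12, -2/5, -41/360, -11/630, 29/20160, 1/540, …
ICs: h(0) = 0, h′(0) = 0, h′′(0) = -2.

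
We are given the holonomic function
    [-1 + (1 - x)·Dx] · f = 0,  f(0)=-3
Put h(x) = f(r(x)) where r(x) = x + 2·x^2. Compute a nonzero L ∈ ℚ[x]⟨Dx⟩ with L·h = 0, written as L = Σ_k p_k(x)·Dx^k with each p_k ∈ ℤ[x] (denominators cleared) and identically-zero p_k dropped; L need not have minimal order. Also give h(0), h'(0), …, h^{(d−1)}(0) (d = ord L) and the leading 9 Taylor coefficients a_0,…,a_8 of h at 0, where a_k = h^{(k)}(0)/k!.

f: a_k = -3, -3, -3, -3, -3, -3, -3, -3, -3, …
Substitute x→r, Dx→(1/r')Dx; clear ⇒ L₀.
L = (1 + 4·x) + (-1 + x + 2·x^2)·Dx  (order 1).
h: a_k = -3, -3, -9, -15, -33, -63, -129, -255, -513, …
ICs: h(0) = -3.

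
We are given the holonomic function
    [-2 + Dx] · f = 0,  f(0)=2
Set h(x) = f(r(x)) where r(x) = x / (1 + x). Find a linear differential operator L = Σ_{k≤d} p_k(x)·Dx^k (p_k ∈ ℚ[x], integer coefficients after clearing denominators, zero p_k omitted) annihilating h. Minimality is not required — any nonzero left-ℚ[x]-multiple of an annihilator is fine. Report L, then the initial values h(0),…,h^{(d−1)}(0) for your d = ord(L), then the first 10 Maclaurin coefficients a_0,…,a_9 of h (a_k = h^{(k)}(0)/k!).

f: a_k = 2, 4, 4, 8/3, 4/3, 8/15, 8/45, 16/315, 4/315, 8/2835, …
f∘r: x↦r, Dx↦Dx/r' in L_f ⇒ L₀.
L = -2 + (1 + 2·x + x^2)·Dx  (order 1).
h: a_k = 2, 4, 0, -4/3, 4/3, -4/5, 8/45, 20/63, -64/105, 284/405, …
ICs: h(0) = 2.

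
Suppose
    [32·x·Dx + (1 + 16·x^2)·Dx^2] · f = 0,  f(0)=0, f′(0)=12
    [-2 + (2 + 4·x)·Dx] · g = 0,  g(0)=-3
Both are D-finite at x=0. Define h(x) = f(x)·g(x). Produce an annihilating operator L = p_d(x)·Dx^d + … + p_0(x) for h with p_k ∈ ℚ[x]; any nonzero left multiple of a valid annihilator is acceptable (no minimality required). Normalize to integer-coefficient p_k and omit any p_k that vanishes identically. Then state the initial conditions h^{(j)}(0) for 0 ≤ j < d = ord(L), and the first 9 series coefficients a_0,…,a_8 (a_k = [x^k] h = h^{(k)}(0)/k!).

f: a_k = 0, 12, 0, -64, 0, 3072/5, 0, -49152/7, 0, …
g: a_k = -3, -3, 3/2, -3/2, 15/8, -21/8, 63/16, -99/16, 1287/128, …
Product ⇒ symmetric product L₀, ord ≤ 2.
L = (3 - 32·x - 16·x^2) + (-2 + 28·x + 96·x^2 + 64·x^3)·Dx + (1 + 4·x + 20·x^2 + 64·x^3 + 64·x^4)·Dx^2  (order 2).
h: a_k = 0, -36, -36, 210, 174, -19167/10, -17787/10, 3067959/140, 2833221/140, …
ICs: h(0) = 0, h′(0) = -36.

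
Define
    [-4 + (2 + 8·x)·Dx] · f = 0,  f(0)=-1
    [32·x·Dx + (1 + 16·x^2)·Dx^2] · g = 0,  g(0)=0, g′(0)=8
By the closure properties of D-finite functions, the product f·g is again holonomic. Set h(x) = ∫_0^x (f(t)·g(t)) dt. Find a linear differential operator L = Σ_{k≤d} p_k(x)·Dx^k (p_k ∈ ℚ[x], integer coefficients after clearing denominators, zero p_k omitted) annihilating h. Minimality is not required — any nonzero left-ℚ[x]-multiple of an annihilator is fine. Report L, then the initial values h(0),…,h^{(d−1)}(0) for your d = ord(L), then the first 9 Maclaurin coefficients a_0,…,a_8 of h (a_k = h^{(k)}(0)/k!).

f: a_k = -1, -2, 2, -4, 10, -28, 84, -264, 858, …
g: a_k = 0, 8, 0, -128/3, 0, 2048/5, 0, -32768/7, 0, …
L₀ := L_f ⊗_s L_g (sym. prod.), ord ≤ 2.
h=∫₀ˣh₀: take L = L₀·Dx.
L = (12 - 64·x - 64·x^2)·Dx + (-4 + 16·x + 192·x^2 + 256·x^3)·Dx^2 + (1 + 8·x + 32·x^2 + 128·x^3 + 256·x^4)·Dx^3  (order 3).
h: a_k = 0, 0, -4, -16/3, 44/3, 32/3, -3112/45, -13088/105, 75412/105, …
ICs: h(0) = 0, h′(0) = 0, h′′(0) = -8.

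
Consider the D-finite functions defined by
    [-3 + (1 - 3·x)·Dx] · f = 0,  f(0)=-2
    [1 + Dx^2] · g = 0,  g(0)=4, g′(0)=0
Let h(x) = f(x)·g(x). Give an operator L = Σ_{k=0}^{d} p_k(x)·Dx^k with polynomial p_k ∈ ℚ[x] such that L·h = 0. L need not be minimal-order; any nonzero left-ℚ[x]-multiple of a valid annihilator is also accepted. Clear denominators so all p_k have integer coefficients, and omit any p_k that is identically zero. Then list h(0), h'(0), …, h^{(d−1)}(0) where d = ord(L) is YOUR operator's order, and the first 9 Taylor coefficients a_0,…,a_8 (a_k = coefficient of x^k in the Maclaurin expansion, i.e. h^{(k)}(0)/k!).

f: a_k = -2, -6, -18, -54, -162, -486, -1458, -4374, -13122, …
g: a_k = 4, 0, -2, 0, 1/6, 0, -1/180, 0, 1/10080, …
Product ⇒ symmetric product L₀, ord ≤ 2.
L = (-1 + 3·x) + 6·Dx + (-1 + 3·x)·Dx^2  (order 2).
h: a_k = -8, -24, -68, -204, -1837/3, -1837, -495989/90, -495989/30, -249978457/5040, …
ICs: h(0) = -8, h′(0) = -24.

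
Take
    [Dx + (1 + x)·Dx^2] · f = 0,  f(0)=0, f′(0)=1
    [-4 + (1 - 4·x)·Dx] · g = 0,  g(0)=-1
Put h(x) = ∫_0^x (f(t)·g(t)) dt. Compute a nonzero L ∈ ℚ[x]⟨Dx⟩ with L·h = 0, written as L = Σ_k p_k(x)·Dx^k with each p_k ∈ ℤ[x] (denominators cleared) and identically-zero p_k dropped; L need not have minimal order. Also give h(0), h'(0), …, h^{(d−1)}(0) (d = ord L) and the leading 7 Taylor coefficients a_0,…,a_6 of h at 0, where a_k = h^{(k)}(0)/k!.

f: a_k = 0, 1, -1/2, 1/3, -1/4, 1/5, -1/6, …
g: a_k = -1, -4, -16, -64, -256, -1024, -4096, …
Product ⇒ symmetric product L₀, ord ≤ 2.
h=∫₀ˣh₀: take L = L₀·Dx.
L = 4·Dx + (7 + 12·x)·Dx^2 + (-1 + 3·x + 4·x^2)·Dx^3  (order 3).
h: a_k = 0, 0, -1/2, -7/6, -43/12, -137/12, -1714/45, …
ICs: h(0) = 0, h′(0) = 0, h′′(0) = -1.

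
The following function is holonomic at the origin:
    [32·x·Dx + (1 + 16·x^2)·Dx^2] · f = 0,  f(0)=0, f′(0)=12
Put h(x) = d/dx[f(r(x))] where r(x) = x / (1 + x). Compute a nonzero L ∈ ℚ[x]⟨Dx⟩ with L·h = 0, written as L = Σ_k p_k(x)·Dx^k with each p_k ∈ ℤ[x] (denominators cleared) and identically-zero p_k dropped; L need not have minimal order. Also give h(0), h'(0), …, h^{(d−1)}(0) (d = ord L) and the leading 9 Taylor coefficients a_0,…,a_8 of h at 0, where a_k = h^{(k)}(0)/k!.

f: a_k = 0, 12, 0, -64, 0, 3072/5, 0, -49152/7, 0, …
Change of var in L_f (x↦r) gives L₀.
Derive L from L₀ (diff closure).
L = (2 + 34·x) + (1 + 2·x + 17·x^2)·Dx  (order 1).
h: a_k = 12, -24, -156, 720, 1212, -14664, 8724, 231840, -611988, …
ICs: h(0) = 12.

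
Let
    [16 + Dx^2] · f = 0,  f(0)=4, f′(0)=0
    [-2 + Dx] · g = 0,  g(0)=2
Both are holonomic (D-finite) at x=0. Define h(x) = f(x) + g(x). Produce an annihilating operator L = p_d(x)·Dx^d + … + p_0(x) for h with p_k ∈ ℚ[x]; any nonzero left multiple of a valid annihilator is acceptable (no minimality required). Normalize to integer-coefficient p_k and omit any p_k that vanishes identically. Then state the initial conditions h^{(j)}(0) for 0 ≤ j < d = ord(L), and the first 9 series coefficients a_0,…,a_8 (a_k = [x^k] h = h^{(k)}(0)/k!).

f: a_k = 4, 0, -32, 0, 128/3, 0, -1024/45, 0, 2048/315, …
g: a_k = 2, 4, 4, 8/3, 4/3, 8/15, 8/45, 16/315, 4/315, …
Weyl lclm of L_f,L_g ⇒ L₀ (ord ≤ 3).
L = -32 + 16·Dx - 2·Dx^2 + Dx^3  (order 3).
h: a_k = 6, 4, -28, 8/3, 44, 8/15, -1016/45, 16/315, 228/35, …
ICs: h(0) = 6, h′(0) = 4, h′′(0) = -56.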